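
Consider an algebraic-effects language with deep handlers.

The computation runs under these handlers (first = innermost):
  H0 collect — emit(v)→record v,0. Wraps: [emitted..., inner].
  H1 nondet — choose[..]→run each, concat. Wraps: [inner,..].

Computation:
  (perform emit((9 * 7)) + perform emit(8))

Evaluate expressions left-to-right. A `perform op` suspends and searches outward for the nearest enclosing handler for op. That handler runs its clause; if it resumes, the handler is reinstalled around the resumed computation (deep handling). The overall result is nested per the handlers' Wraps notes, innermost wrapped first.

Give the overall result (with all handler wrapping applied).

Step-by-step:
emit(63) @ H0 ⇒ out+=63
emit(8) @ H0 ⇒ out+=8
H0 returns [63, 8, 0]
H1 returns [[63, 8, 0]]
= [[63, 8, 0]]

Answer: [[63, 8, 0]]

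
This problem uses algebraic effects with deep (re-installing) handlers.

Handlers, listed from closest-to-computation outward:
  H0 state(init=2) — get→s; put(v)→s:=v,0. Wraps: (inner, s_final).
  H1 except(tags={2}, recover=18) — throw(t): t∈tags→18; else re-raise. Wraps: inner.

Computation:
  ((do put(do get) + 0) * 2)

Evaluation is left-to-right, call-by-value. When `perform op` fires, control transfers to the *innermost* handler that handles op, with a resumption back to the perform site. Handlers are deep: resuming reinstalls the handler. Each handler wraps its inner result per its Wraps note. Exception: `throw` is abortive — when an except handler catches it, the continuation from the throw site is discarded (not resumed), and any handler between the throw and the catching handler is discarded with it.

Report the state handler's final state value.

Step-by-step:
get @ H0 ⇒ 2
put(2) @ H0 ⇒ s:=2
H0 returns (0, 2)
H1 returns (0, 2)
= (0, 2)

Answer: 2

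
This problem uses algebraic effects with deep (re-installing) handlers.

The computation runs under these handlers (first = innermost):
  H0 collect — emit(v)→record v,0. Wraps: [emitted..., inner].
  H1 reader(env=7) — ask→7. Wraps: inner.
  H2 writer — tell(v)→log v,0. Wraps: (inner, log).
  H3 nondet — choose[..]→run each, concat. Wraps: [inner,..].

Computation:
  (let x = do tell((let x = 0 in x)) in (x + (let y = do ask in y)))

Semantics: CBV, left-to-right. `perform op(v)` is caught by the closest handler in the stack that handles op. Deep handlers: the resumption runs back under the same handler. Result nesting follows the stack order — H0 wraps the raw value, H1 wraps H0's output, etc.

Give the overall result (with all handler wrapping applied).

Answer: [([7], (0))]

Working:
tell(0) @ H2 ⇒ log+=0
ask @ H1 ⇒ 7
H0 returns [7]
H1 returns [7]
H2 returns ([7], (0))
H3 returns [([7], (0))]
= [([7], (0))]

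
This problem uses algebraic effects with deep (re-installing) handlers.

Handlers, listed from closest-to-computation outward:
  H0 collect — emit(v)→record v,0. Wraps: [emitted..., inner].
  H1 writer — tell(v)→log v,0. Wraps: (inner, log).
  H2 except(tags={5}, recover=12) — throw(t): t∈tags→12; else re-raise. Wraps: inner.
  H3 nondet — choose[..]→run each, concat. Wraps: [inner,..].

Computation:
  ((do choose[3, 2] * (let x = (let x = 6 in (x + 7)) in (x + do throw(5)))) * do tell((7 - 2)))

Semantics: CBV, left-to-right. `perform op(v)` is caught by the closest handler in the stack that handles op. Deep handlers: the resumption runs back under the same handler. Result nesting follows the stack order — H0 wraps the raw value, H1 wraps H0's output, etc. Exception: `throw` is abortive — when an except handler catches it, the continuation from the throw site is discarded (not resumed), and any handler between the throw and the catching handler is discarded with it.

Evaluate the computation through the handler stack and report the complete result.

Working:
choose[3, 2] @ H3
  branch[0] choose=3:
    throw(5) @ H2 caught ⇒ 12
    H3 returns [12]
  branch[1] choose=2:
    throw(5) @ H2 caught ⇒ 12
    H3 returns [12]
= [12, 12]

Answer: [12, 12]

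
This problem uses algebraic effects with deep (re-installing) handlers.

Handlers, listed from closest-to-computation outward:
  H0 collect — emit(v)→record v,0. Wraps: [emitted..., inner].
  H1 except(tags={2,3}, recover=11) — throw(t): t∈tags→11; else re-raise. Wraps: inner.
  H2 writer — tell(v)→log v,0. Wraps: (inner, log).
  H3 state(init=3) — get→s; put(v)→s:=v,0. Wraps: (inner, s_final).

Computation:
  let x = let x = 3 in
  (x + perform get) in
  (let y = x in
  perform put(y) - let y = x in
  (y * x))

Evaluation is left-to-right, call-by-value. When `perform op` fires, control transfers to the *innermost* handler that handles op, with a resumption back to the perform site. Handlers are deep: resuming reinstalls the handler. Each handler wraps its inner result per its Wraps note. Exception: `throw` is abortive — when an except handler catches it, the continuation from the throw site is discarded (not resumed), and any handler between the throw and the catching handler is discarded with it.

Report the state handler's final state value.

Working:
get @ H3 ⇒ 3
put(6) @ H3 ⇒ s:=6
H0 returns [-36]
H1 returns [-36]
H2 returns ([-36], ())
H3 returns (([-36], ()), 6)
= (([-36], ()), 6)

Answer: 6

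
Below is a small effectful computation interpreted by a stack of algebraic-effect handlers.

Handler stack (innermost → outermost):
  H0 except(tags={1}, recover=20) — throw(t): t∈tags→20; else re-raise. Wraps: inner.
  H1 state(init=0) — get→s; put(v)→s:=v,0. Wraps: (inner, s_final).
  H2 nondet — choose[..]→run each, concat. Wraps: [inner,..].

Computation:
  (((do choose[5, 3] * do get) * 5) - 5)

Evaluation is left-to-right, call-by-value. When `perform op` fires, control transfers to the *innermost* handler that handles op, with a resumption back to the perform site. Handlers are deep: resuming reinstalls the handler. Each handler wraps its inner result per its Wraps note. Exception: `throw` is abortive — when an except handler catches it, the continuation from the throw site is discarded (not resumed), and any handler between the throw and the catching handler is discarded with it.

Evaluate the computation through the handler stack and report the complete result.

Working:
choose[5, 3] @ H2
  branch[0] choose=5:
    get @ H1 ⇒ 0
    H0 returns -5
    H1 returns (-5, 0)
    H2 returns [(-5, 0)]
  branch[1] choose=3:
    get @ H1 ⇒ 0
    H0 returns -5
    H1 returns (-5, 0)
    H2 returns [(-5, 0)]
= [(-5, 0), (-5, 0)]

Answer: [(-5, 0), (-5, 0)]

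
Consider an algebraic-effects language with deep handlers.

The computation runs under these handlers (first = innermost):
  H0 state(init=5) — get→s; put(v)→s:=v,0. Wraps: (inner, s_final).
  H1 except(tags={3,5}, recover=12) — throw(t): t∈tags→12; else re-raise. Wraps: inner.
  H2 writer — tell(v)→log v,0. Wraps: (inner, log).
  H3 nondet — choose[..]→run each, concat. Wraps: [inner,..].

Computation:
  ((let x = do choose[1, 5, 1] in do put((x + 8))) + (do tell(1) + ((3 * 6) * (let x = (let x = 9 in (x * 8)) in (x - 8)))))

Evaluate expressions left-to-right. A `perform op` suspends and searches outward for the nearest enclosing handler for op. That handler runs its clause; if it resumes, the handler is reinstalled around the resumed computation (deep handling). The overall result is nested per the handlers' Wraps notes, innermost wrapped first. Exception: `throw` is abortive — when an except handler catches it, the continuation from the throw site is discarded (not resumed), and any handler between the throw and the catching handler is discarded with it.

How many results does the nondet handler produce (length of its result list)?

Step-by-step:
choose[1, 5, 1] @ H3
  branch[0] choose=1:
    put(9) @ H0 ⇒ s:=9
    tell(1) @ H2 ⇒ log+=1
    H0 returns (1152, 9)
    H1 returns (1152, 9)
    H2 returns ((1152, 9), (1))
    H3 returns [((1152, 9), (1))]
  branch[1] choose=5:
    put(13) @ H0 ⇒ s:=13
    tell(1) @ H2 ⇒ log+=1
    H0 returns (1152, 13)
    H1 returns (1152, 13)
    H2 returns ((1152, 13), (1))
    H3 returns [((1152, 13), (1))]
  branch[2] choose=1:
    put(9) @ H0 ⇒ s:=9
    tell(1) @ H2 ⇒ log+=1
    H0 returns (1152, 9)
    H1 returns (1152, 9)
    H2 returns ((1152, 9), (1))
    H3 returns [((1152, 9), (1))]
= [((1152, 9), (1)), ((1152, 13), (1)), ((1152, 9), (1))]

Answer: 3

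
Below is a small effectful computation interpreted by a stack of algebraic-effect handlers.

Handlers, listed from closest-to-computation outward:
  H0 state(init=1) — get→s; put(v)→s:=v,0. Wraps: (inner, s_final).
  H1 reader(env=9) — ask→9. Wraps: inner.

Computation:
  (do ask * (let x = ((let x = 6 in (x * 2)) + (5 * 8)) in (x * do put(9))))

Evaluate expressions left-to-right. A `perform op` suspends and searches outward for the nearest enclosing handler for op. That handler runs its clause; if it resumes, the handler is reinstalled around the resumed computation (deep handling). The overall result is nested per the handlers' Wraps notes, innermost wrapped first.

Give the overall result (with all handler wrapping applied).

Working:
ask @ H1 ⇒ 9
put(9) @ H0 ⇒ s:=9
H0 returns (0, 9)
H1 returns (0, 9)
= (0, 9)

Answer: (0, 9)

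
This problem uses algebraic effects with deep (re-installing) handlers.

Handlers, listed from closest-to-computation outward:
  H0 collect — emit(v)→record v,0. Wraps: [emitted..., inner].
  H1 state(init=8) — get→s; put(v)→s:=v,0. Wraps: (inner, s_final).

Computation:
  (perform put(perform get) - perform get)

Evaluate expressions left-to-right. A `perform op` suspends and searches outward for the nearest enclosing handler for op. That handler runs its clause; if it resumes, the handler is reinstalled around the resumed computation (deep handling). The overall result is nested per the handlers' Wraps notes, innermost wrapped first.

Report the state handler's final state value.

Working:
get @ H1 ⇒ 8
put(8) @ H1 ⇒ s:=8
get @ H1 ⇒ 8
H0 returns [-8]
H1 returns ([-8], 8)
= ([-8], 8)

Answer: 8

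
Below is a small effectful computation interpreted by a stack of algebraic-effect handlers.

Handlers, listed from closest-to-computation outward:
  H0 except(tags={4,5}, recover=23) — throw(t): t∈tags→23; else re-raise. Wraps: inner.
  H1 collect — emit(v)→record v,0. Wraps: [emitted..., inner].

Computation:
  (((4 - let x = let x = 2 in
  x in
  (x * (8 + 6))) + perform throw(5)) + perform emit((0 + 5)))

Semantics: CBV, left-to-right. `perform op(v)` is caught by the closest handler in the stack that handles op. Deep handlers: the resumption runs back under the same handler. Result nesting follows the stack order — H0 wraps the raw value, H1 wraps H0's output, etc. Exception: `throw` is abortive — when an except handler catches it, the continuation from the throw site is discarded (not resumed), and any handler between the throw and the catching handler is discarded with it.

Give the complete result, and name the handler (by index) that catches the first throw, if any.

Step-by-step:
throw(5) @ H0 caught ⇒ 23
H1 returns [23]
= [23]

Answer: [23] ; first throw caught by: H0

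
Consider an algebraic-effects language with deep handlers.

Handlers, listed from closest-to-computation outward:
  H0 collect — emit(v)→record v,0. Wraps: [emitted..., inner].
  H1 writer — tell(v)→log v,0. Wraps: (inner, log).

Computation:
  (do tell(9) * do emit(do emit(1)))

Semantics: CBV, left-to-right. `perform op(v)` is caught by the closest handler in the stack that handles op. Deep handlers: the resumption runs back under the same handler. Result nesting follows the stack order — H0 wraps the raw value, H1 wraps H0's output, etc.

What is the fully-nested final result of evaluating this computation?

Step-by-step:
tell(9) @ H1 ⇒ log+=9
emit(1) @ H0 ⇒ out+=1
emit(0) @ H0 ⇒ out+=0
H0 returns [1, 0, 0]
H1 returns ([1, 0, 0], (9))
= ([1, 0, 0], (9))

Answer: ([1, 0, 0], (9))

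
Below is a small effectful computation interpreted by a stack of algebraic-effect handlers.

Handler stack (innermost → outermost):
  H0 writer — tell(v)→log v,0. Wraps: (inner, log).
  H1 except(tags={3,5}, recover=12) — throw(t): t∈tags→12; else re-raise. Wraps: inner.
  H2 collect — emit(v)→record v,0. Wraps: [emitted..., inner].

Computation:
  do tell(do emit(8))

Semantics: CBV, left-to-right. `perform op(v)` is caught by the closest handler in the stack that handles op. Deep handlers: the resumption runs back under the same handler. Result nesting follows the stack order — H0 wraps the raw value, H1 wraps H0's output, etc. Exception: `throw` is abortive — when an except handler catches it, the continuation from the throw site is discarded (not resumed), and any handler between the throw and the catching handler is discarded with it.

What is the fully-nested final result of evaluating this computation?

Answer: [8, (0, (0))]

Working:
emit(8) @ H2 ⇒ out+=8
tell(0) @ H0 ⇒ log+=0
H0 returns (0, (0))
H1 returns (0, (0))
H2 returns [8, (0, (0))]
= [8, (0, (0))]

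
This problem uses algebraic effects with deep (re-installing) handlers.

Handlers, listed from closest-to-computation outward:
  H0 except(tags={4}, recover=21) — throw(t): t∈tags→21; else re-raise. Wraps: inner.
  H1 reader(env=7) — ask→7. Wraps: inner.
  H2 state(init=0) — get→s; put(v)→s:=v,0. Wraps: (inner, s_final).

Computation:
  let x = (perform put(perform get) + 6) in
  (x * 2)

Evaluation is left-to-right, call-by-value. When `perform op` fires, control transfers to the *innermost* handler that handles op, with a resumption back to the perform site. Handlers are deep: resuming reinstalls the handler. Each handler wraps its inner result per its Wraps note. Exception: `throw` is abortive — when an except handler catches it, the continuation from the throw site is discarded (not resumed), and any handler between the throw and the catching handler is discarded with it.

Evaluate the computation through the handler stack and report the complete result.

Step-by-step:
get @ H2 ⇒ 0
put(0) @ H2 ⇒ s:=0
H0 returns 12
H1 returns 12
H2 returns (12, 0)
= (12, 0)

Answer: (12, 0)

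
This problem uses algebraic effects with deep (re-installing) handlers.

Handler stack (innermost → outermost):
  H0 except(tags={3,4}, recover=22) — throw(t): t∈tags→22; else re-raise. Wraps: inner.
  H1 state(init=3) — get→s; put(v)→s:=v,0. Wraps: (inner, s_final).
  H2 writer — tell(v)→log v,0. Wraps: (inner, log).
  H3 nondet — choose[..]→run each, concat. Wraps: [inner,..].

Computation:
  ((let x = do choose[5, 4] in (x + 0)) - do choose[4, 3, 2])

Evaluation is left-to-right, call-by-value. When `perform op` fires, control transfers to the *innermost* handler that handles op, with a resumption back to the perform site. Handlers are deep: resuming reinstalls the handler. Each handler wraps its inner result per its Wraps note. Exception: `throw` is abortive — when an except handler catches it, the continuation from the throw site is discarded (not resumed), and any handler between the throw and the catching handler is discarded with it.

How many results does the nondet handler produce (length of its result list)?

Working:
choose[5, 4] @ H3
  branch[0] choose=5:
    choose[4, 3, 2] @ H3
      branch[0] choose=4:
        H0 returns 1
        H1 returns (1, 3)
        H2 returns ((1, 3), ())
        H3 returns [((1, 3), ())]
      branch[1] choose=3:
        H0 returns 2
        H1 returns (2, 3)
        H2 returns ((2, 3), ())
        H3 returns [((2, 3), ())]
      branch[2] choose=2:
        H0 returns 3
        H1 returns (3, 3)
        H2 returns ((3, 3), ())
        H3 returns [((3, 3), ())]
  branch[1] choose=4:
    choose[4, 3, 2] @ H3
      branch[0] choose=4:
        H0 returns 0
        H1 returns (0, 3)
        H2 returns ((0, 3), ())
        H3 returns [((0, 3), ())]
      branch[1] choose=3:
        H0 returns 1
        H1 returns (1, 3)
        H2 returns ((1, 3), ())
        H3 returns [((1, 3), ())]
      branch[2] choose=2:
        H0 returns 2
        H1 returns (2, 3)
        H2 returns ((2, 3), ())
        H3 returns [((2, 3), ())]
= [((1, 3), ()), ((2, 3), ()), ((3, 3), ()), ((0, 3), ()), ((1, 3), ()), ((2, 3), ())]

Answer: 6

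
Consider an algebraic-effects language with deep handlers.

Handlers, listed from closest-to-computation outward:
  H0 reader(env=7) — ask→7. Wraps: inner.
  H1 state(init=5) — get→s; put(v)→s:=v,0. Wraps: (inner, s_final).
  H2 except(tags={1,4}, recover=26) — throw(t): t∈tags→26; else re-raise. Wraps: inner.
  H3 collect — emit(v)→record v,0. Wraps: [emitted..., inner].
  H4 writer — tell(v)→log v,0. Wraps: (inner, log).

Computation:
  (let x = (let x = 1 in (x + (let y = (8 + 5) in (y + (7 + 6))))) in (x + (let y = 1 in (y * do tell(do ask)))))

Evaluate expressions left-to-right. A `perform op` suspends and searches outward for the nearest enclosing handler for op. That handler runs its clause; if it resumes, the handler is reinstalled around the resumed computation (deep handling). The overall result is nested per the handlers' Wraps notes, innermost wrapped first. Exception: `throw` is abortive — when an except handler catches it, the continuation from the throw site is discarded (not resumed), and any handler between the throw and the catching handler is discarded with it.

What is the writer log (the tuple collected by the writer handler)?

Answer: (7)

Evaluation trace:
ask @ H0 ⇒ 7
tell(7) @ H4 ⇒ log+=7
H0 returns 27
H1 returns (27, 5)
H2 returns (27, 5)
H3 returns [(27, 5)]
H4 returns ([(27, 5)], (7))
= ([(27, 5)], (7))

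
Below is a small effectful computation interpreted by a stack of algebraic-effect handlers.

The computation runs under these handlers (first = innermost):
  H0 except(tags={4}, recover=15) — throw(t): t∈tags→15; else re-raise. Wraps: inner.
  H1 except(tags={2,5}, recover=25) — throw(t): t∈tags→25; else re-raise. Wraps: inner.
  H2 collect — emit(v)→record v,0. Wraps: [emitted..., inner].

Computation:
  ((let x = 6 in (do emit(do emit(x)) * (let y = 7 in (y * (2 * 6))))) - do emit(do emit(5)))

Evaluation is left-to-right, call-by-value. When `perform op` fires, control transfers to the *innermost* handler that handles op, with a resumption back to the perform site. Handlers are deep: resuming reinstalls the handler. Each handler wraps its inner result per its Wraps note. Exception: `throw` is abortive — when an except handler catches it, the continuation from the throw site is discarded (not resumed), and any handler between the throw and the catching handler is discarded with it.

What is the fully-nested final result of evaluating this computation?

Working:
emit(6) @ H2 ⇒ out+=6
emit(0) @ H2 ⇒ out+=0
emit(5) @ H2 ⇒ out+=5
emit(0) @ H2 ⇒ out+=0
H0 returns 0
H1 returns 0
H2 returns [6, 0, 5, 0, 0]
= [6, 0, 5, 0, 0]

Answer: [6, 0, 5, 0, 0]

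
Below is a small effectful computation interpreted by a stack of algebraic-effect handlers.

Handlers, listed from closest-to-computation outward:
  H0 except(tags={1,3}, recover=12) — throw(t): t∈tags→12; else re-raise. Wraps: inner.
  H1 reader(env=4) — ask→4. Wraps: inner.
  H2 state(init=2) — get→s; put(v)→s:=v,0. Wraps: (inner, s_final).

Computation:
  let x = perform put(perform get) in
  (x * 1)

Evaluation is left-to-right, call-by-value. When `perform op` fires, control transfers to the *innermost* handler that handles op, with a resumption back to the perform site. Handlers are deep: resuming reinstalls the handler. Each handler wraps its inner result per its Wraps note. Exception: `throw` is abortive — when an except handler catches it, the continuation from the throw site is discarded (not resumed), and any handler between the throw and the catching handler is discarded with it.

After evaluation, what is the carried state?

Step-by-step:
get @ H2 ⇒ 2
put(2) @ H2 ⇒ s:=2
H0 returns 0
H1 returns 0
H2 returns (0, 2)
= (0, 2)

Answer: 2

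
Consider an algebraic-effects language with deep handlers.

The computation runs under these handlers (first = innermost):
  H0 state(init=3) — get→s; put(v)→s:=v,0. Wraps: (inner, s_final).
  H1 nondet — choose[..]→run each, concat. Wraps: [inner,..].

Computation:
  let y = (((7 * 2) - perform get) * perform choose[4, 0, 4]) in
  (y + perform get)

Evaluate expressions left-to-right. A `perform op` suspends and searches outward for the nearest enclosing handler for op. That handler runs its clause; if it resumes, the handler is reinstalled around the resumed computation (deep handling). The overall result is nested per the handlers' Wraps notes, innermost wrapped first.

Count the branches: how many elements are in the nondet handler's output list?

Answer: 3

Working:
get @ H0 ⇒ 3
choose[4, 0, 4] @ H1
  branch[0] choose=4:
    get @ H0 ⇒ 3
    H0 returns (47, 3)
    H1 returns [(47, 3)]
  branch[1] choose=0:
    get @ H0 ⇒ 3
    H0 returns (3, 3)
    H1 returns [(3, 3)]
  branch[2] choose=4:
    get @ H0 ⇒ 3
    H0 returns (47, 3)
    H1 returns [(47, 3)]
= [(47, 3), (3, 3), (47, 3)]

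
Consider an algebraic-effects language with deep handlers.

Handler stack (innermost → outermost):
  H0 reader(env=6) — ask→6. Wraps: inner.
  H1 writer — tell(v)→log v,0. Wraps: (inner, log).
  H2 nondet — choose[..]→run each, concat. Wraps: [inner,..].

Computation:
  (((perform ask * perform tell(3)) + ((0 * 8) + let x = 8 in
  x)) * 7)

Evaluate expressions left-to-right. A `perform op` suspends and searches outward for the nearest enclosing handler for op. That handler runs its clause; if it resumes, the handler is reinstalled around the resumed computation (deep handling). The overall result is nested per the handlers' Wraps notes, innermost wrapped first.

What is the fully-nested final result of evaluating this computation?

Step-by-step:
ask @ H0 ⇒ 6
tell(3) @ H1 ⇒ log+=3
H0 returns 56
H1 returns (56, (3))
H2 returns [(56, (3))]
= [(56, (3))]

Answer: [(56, (3))]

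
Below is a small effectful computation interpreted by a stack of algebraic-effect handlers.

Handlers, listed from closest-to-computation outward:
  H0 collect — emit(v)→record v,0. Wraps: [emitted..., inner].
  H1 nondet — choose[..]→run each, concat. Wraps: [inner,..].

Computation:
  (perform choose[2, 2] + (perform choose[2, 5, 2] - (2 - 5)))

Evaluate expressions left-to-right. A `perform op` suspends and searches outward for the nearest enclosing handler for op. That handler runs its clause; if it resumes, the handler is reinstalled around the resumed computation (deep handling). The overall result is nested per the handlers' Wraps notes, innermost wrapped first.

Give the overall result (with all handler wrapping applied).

Answer: [[7], [10], [7], [7], [10], [7]]

Step-by-step:
choose[2, 2] @ H1
  branch[0] choose=2:
    choose[2, 5, 2] @ H1
      branch[0] choose=2:
        H0 returns [7]
        H1 returns [[7]]
      branch[1] choose=5:
        H0 returns [10]
        H1 returns [[10]]
      branch[2] choose=2:
        H0 returns [7]
        H1 returns [[7]]
  branch[1] choose=2:
    choose[2, 5, 2] @ H1
      branch[0] choose=2:
        H0 returns [7]
        H1 returns [[7]]
      branch[1] choose=5:
        H0 returns [10]
        H1 returns [[10]]
      branch[2] choose=2:
        H0 returns [7]
        H1 returns [[7]]
= [[7], [10], [7], [7], [10], [7]]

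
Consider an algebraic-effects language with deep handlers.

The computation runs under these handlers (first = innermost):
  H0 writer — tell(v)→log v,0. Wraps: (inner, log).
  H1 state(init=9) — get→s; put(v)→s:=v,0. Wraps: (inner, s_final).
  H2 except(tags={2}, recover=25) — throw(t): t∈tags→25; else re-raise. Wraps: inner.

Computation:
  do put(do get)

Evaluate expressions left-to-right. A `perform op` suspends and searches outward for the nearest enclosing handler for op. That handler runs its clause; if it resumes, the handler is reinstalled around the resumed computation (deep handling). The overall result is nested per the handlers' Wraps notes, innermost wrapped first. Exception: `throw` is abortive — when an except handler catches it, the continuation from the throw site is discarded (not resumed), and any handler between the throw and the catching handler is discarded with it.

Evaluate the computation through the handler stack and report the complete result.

Evaluation trace:
get @ H1 ⇒ 9
put(9) @ H1 ⇒ s:=9
H0 returns (0, ())
H1 returns ((0, ()), 9)
H2 returns ((0, ()), 9)
= ((0, ()), 9)

Answer: ((0, ()), 9)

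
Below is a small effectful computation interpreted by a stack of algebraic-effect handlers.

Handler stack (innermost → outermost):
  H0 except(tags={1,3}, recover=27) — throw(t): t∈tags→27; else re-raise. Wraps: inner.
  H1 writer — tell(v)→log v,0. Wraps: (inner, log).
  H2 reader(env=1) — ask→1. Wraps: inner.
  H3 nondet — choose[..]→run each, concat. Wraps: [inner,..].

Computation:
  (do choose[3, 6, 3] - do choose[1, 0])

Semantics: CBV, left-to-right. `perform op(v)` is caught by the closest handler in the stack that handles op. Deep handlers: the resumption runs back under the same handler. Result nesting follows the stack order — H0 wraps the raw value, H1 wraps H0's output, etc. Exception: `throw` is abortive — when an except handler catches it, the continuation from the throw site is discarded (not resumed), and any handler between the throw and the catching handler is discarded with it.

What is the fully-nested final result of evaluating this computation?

Answer: [(2, ()), (3, ()), (5, ()), (6, ()), (2, ()), (3, ())]

Working:
choose[3, 6, 3] @ H3
  branch[0] choose=3:
    choose[1, 0] @ H3
      branch[0] choose=1:
        H0 returns 2
        H1 returns (2, ())
        H2 returns (2, ())
        H3 returns [(2, ())]
      branch[1] choose=0:
        H0 returns 3
        H1 returns (3, ())
        H2 returns (3, ())
        H3 returns [(3, ())]
  branch[1] choose=6:
    choose[1, 0] @ H3
      branch[0] choose=1:
        H0 returns 5
        H1 returns (5, ())
        H2 returns (5, ())
        H3 returns [(5, ())]
      branch[1] choose=0:
        H0 returns 6
        H1 returns (6, ())
        H2 returns (6, ())
        H3 returns [(6, ())]
  branch[2] choose=3:
    choose[1, 0] @ H3
      branch[0] choose=1:
        H0 returns 2
        H1 returns (2, ())
        H2 returns (2, ())
        H3 returns [(2, ())]
      branch[1] choose=0:
        H0 returns 3
        H1 returns (3, ())
        H2 returns (3, ())
        H3 returns [(3, ())]
= [(2, ()), (3, ()), (5, ()), (6, ()), (2, ()), (3, ())]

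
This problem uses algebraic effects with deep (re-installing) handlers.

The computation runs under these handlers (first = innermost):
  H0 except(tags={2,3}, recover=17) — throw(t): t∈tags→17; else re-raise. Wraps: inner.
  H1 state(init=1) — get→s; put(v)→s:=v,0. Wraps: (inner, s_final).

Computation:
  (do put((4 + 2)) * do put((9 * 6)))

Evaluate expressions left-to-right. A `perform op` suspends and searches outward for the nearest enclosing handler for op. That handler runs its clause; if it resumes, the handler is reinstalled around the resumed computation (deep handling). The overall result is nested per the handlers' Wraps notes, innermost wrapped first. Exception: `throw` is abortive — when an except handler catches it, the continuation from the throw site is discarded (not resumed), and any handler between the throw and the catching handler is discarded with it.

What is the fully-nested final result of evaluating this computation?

Answer: (0, 54)

Evaluation trace:
put(6) @ H1 ⇒ s:=6
put(54) @ H1 ⇒ s:=54
H0 returns 0
H1 returns (0, 54)
= (0, 54)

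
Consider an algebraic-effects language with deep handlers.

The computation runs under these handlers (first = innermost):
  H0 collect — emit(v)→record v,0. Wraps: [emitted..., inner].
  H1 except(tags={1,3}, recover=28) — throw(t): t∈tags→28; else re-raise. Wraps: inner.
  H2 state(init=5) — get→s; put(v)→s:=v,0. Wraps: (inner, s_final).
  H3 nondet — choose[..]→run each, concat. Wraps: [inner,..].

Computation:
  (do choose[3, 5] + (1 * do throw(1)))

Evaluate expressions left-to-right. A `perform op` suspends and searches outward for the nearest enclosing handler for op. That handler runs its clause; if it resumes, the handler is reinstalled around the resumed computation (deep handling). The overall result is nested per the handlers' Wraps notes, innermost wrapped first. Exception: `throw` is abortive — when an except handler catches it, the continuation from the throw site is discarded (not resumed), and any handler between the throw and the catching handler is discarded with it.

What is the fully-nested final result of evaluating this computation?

Answer: [(28, 5), (28, 5)]

Working:
choose[3, 5] @ H3
  branch[0] choose=3:
    throw(1) @ H1 caught ⇒ 28
    H2 returns (28, 5)
    H3 returns [(28, 5)]
  branch[1] choose=5:
    throw(1) @ H1 caught ⇒ 28
    H2 returns (28, 5)
    H3 returns [(28, 5)]
= [(28, 5), (28, 5)]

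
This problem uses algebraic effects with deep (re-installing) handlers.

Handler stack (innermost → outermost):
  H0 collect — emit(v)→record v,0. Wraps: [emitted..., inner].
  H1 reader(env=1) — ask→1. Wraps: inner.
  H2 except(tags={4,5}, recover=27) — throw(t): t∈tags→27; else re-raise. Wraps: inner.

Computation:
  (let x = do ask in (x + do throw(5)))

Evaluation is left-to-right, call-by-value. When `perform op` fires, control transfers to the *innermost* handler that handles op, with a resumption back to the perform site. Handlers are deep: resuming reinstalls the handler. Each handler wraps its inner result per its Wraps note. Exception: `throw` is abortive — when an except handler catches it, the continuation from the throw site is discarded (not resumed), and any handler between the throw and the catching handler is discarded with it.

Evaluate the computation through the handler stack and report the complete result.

Answer: 27

Step-by-step:
ask @ H1 ⇒ 1
throw(5) @ H2 caught ⇒ 27
= 27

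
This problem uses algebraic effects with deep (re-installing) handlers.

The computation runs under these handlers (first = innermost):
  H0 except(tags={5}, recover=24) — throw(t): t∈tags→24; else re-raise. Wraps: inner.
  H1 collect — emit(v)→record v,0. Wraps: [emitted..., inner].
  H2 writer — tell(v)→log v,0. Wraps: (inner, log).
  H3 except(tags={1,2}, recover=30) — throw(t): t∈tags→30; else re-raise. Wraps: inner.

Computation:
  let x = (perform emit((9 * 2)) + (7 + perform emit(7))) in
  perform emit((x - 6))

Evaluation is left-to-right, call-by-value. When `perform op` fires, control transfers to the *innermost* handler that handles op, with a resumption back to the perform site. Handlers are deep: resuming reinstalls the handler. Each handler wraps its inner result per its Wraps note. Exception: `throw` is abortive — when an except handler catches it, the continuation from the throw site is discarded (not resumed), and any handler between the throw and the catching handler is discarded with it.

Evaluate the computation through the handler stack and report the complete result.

Answer: ([18, 7, 1, 0], ())

Evaluation trace:
emit(18) @ H1 ⇒ out+=18
emit(7) @ H1 ⇒ out+=7
emit(1) @ H1 ⇒ out+=1
H0 returns 0
H1 returns [18, 7, 1, 0]
H2 returns ([18, 7, 1, 0], ())
H3 returns ([18, 7, 1, 0], ())
= ([18, 7, 1, 0], ())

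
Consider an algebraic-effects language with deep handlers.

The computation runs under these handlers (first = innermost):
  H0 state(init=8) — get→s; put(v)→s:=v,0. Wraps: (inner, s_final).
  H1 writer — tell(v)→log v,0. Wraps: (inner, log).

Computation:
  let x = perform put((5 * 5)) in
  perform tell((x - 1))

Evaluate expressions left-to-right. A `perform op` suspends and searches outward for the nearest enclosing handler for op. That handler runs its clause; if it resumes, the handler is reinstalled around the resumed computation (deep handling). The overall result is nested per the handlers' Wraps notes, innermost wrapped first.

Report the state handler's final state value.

Answer: 25

Evaluation trace:
put(25) @ H0 ⇒ s:=25
tell(-1) @ H1 ⇒ log+=-1
H0 returns (0, 25)
H1 returns ((0, 25), (-1))
= ((0, 25), (-1))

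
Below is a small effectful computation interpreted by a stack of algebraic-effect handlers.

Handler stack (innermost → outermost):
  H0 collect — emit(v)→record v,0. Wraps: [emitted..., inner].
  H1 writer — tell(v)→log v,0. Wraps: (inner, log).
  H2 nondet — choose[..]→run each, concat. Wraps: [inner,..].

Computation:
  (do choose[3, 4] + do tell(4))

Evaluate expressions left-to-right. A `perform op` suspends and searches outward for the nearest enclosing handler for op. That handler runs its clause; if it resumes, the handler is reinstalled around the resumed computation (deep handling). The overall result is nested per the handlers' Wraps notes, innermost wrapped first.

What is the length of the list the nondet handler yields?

Answer: 2

Working:
choose[3, 4] @ H2
  branch[0] choose=3:
    tell(4) @ H1 ⇒ log+=4
    H0 returns [3]
    H1 returns ([3], (4))
    H2 returns [([3], (4))]
  branch[1] choose=4:
    tell(4) @ H1 ⇒ log+=4
    H0 returns [4]
    H1 returns ([4], (4))
    H2 returns [([4], (4))]
= [([3], (4)), ([4], (4))]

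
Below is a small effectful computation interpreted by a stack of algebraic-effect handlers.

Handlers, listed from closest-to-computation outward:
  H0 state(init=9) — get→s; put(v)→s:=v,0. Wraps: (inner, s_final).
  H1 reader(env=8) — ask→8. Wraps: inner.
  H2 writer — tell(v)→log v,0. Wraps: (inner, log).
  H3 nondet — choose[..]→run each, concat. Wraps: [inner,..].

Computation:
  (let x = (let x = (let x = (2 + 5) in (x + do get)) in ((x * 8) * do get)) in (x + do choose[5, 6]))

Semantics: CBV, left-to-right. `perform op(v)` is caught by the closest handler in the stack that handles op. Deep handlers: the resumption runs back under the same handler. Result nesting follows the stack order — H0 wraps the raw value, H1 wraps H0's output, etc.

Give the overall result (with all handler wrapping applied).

Working:
get @ H0 ⇒ 9
get @ H0 ⇒ 9
choose[5, 6] @ H3
  branch[0] choose=5:
    H0 returns (1157, 9)
    H1 returns (1157, 9)
    H2 returns ((1157, 9), ())
    H3 returns [((1157, 9), ())]
  branch[1] choose=6:
    H0 returns (1158, 9)
    H1 returns (1158, 9)
    H2 returns ((1158, 9), ())
    H3 returns [((1158, 9), ())]
= [((1157, 9), ()), ((1158, 9), ())]

Answer: [((1157, 9), ()), ((1158, 9), ())]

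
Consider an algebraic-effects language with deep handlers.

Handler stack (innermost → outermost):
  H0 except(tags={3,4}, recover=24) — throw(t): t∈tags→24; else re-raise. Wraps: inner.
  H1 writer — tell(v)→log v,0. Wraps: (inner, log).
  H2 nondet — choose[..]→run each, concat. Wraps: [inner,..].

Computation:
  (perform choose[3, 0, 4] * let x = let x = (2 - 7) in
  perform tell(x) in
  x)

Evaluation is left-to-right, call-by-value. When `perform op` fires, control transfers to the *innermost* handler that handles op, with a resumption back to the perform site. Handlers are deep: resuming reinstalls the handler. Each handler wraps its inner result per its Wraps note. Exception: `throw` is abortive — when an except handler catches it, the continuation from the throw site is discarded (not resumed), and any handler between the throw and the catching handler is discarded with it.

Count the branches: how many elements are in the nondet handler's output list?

Evaluation trace:
choose[3, 0, 4] @ H2
  branch[0] choose=3:
    tell(-5) @ H1 ⇒ log+=-5
    H0 returns 0
    H1 returns (0, (-5))
    H2 returns [(0, (-5))]
  branch[1] choose=0:
    tell(-5) @ H1 ⇒ log+=-5
    H0 returns 0
    H1 returns (0, (-5))
    H2 returns [(0, (-5))]
  branch[2] choose=4:
    tell(-5) @ H1 ⇒ log+=-5
    H0 returns 0
    H1 returns (0, (-5))
    H2 returns [(0, (-5))]
= [(0, (-5)), (0, (-5)), (0, (-5))]

Answer: 3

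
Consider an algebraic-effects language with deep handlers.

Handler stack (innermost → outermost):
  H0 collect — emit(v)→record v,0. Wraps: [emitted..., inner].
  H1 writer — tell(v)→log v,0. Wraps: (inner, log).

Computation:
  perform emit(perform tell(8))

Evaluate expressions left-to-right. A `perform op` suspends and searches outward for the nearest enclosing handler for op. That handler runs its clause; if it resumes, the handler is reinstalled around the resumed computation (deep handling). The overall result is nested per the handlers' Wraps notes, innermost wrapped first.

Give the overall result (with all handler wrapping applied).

Answer: ([0, 0], (8))

Working:
tell(8) @ H1 ⇒ log+=8
emit(0) @ H0 ⇒ out+=0
H0 returns [0, 0]
H1 returns ([0, 0], (8))
= ([0, 0], (8))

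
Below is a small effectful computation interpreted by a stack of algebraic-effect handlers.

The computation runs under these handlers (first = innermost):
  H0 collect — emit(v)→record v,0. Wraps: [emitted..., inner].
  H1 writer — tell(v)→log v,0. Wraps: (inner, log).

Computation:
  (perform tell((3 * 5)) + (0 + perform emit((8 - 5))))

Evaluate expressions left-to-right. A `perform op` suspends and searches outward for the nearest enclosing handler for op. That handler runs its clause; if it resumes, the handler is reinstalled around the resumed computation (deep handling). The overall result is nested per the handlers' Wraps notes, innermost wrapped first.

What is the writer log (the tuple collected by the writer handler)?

Evaluation trace:
tell(15) @ H1 ⇒ log+=15
emit(3) @ H0 ⇒ out+=3
H0 returns [3, 0]
H1 returns ([3, 0], (15))
= ([3, 0], (15))

Answer: (15)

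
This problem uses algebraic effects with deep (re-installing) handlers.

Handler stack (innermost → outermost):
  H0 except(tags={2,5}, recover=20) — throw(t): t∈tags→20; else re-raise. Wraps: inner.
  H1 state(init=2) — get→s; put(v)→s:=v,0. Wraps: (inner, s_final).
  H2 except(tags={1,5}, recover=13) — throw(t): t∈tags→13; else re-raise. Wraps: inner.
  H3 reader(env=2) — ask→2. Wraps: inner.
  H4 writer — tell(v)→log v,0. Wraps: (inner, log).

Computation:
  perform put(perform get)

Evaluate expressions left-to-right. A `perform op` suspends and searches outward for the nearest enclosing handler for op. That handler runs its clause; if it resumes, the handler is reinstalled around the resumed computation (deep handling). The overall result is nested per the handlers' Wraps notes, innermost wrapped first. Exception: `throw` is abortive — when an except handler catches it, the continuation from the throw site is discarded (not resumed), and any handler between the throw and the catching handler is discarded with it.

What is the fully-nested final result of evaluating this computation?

Step-by-step:
get @ H1 ⇒ 2
put(2) @ H1 ⇒ s:=2
H0 returns 0
H1 returns (0, 2)
H2 returns (0, 2)
H3 returns (0, 2)
H4 returns ((0, 2), ())
= ((0, 2), ())

Answer: ((0, 2), ())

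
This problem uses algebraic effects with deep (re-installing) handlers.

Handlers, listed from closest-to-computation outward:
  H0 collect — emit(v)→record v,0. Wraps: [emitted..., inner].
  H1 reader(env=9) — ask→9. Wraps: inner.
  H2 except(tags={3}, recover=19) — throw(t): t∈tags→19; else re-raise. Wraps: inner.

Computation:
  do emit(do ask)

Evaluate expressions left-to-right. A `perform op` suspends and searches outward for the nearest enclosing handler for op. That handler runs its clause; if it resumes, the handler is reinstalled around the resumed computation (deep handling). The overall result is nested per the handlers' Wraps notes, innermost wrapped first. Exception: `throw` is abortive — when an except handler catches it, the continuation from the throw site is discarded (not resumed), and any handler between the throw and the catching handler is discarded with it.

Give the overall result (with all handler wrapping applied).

Evaluation trace:
ask @ H1 ⇒ 9
emit(9) @ H0 ⇒ out+=9
H0 returns [9, 0]
H1 returns [9, 0]
H2 returns [9, 0]
= [9, 0]

Answer: [9, 0]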